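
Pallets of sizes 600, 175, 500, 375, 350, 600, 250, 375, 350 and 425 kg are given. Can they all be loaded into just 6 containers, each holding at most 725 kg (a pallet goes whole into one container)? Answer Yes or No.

A valid assignment using 6 containers:
  container 1: 600 = 600
  container 2: 600 = 600
  container 3: 500 + 175 = 675
  container 4: 425 + 250 = 675
  container 5: 375 + 350 = 725
  container 6: 375 + 350 = 725
Every load is within 725 kg, so 6 containers suffice.

Yes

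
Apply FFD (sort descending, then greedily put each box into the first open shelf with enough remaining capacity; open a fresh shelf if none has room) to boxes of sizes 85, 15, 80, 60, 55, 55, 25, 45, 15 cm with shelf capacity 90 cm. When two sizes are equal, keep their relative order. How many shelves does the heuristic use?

Sorted descending: 85, 80, 60, 55, 55, 45, 25, 15, 15.
  85 → shelf 1 (new)  [load 85/90]
  80 → shelf 2 (new)  [load 80/90]
  60 → shelf 3 (new)  [load 60/90]
  55 → shelf 4 (new)  [load 55/90]
  55 → shelf 5 (new)  [load 55/90]
  45 → shelf 6 (new)  [load 45/90]
  25 → shelf 3  [load 85/90]
  15 → shelf 4  [load 70/90]
  15 → shelf 4  [load 85/90]
6 shelves opened.

6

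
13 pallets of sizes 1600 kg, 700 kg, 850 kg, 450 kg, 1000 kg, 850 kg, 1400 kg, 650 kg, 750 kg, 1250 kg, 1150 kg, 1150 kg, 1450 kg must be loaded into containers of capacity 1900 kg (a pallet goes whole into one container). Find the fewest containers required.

Total = 1600 + 1450 + 1400 + 1250 + 1150 + 1150 + 1000 + 850 + 850 + 750 + 700 + 650 + 450 = 13250 kg.
Lower bound: ⌈13250/1900⌉ = 7 containers.
A packing using 8 containers:
  container 1: 1600 = 1600
  container 2: 1450 + 450 = 1900
  container 3: 1400 = 1400
  container 4: 1250 + 650 = 1900
  container 5: 1150 + 750 = 1900
  container 6: 1150 + 700 = 1850
  container 7: 1000 + 850 = 1850
  container 8: 850 = 850
No arrangement into 7 containers stays within capacity, so 8 is optimal.

8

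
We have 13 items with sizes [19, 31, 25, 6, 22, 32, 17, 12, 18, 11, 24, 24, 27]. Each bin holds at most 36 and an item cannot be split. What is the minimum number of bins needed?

Total = 32 + 31 + 27 + 25 + 24 + 24 + 22 + 19 + 18 + 17 + 12 + 11 + 6 = 268.
Lower bound: ⌈268/36⌉ = 8 bins.
A packing using 9 bins:
  bin 1: 32 = 32
  bin 2: 31 = 31
  bin 3: 27 + 6 = 33
  bin 4: 25 + 11 = 36
  bin 5: 24 + 12 = 36
  bin 6: 24 = 24
  bin 7: 22 = 22
  bin 8: 19 + 17 = 36
  bin 9: 18 = 18
No arrangement into 8 bins stays within capacity, so 9 is optimal.

9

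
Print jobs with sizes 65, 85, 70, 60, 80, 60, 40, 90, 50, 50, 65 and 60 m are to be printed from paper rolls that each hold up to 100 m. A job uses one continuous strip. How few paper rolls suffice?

Total = 90 + 85 + 80 + 70 + 65 + 65 + 60 + 60 + 60 + 50 + 50 + 40 = 775 m.
Lower bound: ⌈775/100⌉ = 8 paper rolls.
Also, 9 print jobs each exceed 50 m, and no two of those can share a roll, so at least 9 paper rolls are needed.
A packing using 10 paper rolls:
  roll 1: 90 = 90
  roll 2: 85 = 85
  roll 3: 80 = 80
  roll 4: 70 = 70
  roll 5: 65 = 65
  roll 6: 65 = 65
  roll 7: 60 + 40 = 100
  roll 8: 60 = 60
  roll 9: 60 = 60
  roll 10: 50 + 50 = 100
No arrangement into 9 paper rolls stays within capacity, so 10 is optimal.

10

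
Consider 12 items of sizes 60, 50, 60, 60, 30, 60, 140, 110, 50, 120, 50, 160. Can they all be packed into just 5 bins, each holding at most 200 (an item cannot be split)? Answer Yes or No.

Total = 950; ⌈950/200⌉ = 5.
The bound of 5 does not rule out 5, but exhaustive search shows no assignment into 5 bins of capacity 200 exists — the minimum is 6.

No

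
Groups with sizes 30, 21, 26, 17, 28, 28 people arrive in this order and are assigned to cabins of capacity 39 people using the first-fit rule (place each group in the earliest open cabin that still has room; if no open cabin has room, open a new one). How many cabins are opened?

5

  30 → cabin 1 (new)  [load 30/39]
  21 → cabin 2 (new)  [load 21/39]
  26 → cabin 3 (new)  [load 26/39]
  17 → cabin 2  [load 38/39]
  28 → cabin 4 (new)  [load 28/39]
  28 → cabin 5 (new)  [load 28/39]
5 cabins opened.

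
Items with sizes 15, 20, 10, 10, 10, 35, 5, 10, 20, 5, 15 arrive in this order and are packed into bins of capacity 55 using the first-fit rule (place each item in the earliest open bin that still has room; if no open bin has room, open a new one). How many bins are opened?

  15 → bin 1 (new)  [load 15/55]
  20 → bin 1  [load 35/55]
  10 → bin 1  [load 45/55]
  10 → bin 1  [load 55/55]
  10 → bin 2 (new)  [load 10/55]
  35 → bin 2  [load 45/55]
  5 → bin 2  [load 50/55]
  10 → bin 3 (new)  [load 10/55]
  20 → bin 3  [load 30/55]
  5 → bin 2  [load 55/55]
  15 → bin 3  [load 45/55]
3 bins opened.

3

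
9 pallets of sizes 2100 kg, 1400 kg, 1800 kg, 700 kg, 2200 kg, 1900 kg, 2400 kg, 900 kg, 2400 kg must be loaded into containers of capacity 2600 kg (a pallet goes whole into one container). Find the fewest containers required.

7

Total = 2400 + 2400 + 2200 + 2100 + 1900 + 1800 + 1400 + 900 + 700 = 15800 kg.
Lower bound: ⌈15800/2600⌉ = 7 containers.
A packing using 7 containers:
  container 1: 2400 = 2400
  container 2: 2400 = 2400
  container 3: 2200 = 2200
  container 4: 2100 = 2100
  container 5: 1900 + 700 = 2600
  container 6: 1800 = 1800
  container 7: 1400 + 900 = 2300
This matches the lower bound, so 7 is optimal.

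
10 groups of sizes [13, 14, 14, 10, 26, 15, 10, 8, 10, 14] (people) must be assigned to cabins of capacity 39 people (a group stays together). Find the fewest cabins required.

Total = 26 + 15 + 14 + 14 + 14 + 13 + 10 + 10 + 10 + 8 = 134 people.
Lower bound: ⌈134/39⌉ = 4 cabins.
A packing using 4 cabins:
  cabin 1: 26 + 13 = 39
  cabin 2: 15 + 14 + 10 = 39
  cabin 3: 14 + 14 + 10 = 38
  cabin 4: 10 + 8 = 18
This matches the lower bound, so 4 is optimal.

4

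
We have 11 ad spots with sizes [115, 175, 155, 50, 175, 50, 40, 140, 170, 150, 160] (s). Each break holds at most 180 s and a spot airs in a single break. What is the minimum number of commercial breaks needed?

Total = 175 + 175 + 170 + 160 + 155 + 150 + 140 + 115 + 50 + 50 + 40 = 1380 s.
Lower bound: ⌈1380/180⌉ = 8 commercial breaks.
A packing using 9 commercial breaks:
  break 1: 175 = 175
  break 2: 175 = 175
  break 3: 170 = 170
  break 4: 160 = 160
  break 5: 155 = 155
  break 6: 150 = 150
  break 7: 140 + 40 = 180
  break 8: 115 + 50 = 165
  break 9: 50 = 50
No arrangement into 8 commercial breaks stays within capacity, so 9 is optimal.

9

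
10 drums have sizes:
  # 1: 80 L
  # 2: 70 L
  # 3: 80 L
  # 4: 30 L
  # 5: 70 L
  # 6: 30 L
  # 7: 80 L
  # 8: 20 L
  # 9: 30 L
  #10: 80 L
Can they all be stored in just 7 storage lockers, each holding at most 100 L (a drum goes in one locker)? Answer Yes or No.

Yes

A valid assignment using 7 storage lockers:
  locker 1: 80 + 20 = 100
  locker 2: 80 = 80
  locker 3: 80 = 80
  locker 4: 80 = 80
  locker 5: 70 + 30 = 100
  locker 6: 70 + 30 = 100
  locker 7: 30 = 30
Every load is within 100 L, so 7 storage lockers suffice.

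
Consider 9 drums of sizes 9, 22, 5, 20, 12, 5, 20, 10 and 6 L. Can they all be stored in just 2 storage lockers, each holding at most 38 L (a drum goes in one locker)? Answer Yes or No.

No

Total = 109 L; ⌈109/38⌉ = 3.
At least 3 storage lockers are required, but only 2 are allowed.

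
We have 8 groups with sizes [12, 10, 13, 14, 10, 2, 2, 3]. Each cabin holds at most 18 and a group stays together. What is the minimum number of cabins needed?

5

Total = 14 + 13 + 12 + 10 + 10 + 3 + 2 + 2 = 66.
Lower bound: ⌈66/18⌉ = 4 cabins.
Also, 5 groups each exceed 9, and no two of those can share a cabin, so at least 5 cabins are needed.
A packing using 5 cabins:
  cabin 1: 14 + 3 = 17
  cabin 2: 13 + 2 + 2 = 17
  cabin 3: 12 = 12
  cabin 4: 10 = 10
  cabin 5: 10 = 10
This matches the lower bound, so 5 is optimal.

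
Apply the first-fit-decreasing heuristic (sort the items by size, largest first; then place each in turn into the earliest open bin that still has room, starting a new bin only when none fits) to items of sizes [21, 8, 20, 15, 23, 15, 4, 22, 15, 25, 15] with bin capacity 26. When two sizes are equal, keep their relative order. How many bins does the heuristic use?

Sorted descending: 25, 23, 22, 21, 20, 15, 15, 15, 15, 8, 4.
  25 → bin 1 (new)  [load 25/26]
  23 → bin 2 (new)  [load 23/26]
  22 → bin 3 (new)  [load 22/26]
  21 → bin 4 (new)  [load 21/26]
  20 → bin 5 (new)  [load 20/26]
  15 → bin 6 (new)  [load 15/26]
  15 → bin 7 (new)  [load 15/26]
  15 → bin 8 (new)  [load 15/26]
  15 → bin 9 (new)  [load 15/26]
  8 → bin 6  [load 23/26]
  4 → bin 3  [load 26/26]
9 bins opened.

9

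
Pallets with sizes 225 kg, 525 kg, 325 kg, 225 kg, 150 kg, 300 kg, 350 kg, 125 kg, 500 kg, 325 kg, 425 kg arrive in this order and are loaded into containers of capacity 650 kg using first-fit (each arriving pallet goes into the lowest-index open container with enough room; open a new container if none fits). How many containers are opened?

7

  225 → container 1 (new)  [load 225/650]
  525 → container 2 (new)  [load 525/650]
  325 → container 1  [load 550/650]
  225 → container 3 (new)  [load 225/650]
  150 → container 3  [load 375/650]
  300 → container 4 (new)  [load 300/650]
  350 → container 4  [load 650/650]
  125 → container 2  [load 650/650]
  500 → container 5 (new)  [load 500/650]
  325 → container 6 (new)  [load 325/650]
  425 → container 7 (new)  [load 425/650]
7 containers opened.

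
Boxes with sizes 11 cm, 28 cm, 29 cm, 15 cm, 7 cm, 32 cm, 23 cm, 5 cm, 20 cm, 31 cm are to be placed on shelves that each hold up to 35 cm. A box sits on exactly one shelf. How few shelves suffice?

Total = 32 + 31 + 29 + 28 + 23 + 20 + 15 + 11 + 7 + 5 = 201 cm.
Lower bound: ⌈201/35⌉ = 6 shelves.
A packing using 6 shelves:
  shelf 1: 32 = 32
  shelf 2: 31 = 31
  shelf 3: 29 + 5 = 34
  shelf 4: 28 + 7 = 35
  shelf 5: 23 + 11 = 34
  shelf 6: 20 + 15 = 35
This matches the lower bound, so 6 is optimal.

6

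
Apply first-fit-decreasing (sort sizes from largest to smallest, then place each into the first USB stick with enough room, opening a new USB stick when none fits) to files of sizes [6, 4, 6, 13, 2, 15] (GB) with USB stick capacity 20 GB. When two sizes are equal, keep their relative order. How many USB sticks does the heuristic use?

3

Sorted descending: 15, 13, 6, 6, 4, 2.
  15 → USB stick 1 (new)  [load 15/20]
  13 → USB stick 2 (new)  [load 13/20]
  6 → USB stick 2  [load 19/20]
  6 → USB stick 3 (new)  [load 6/20]
  4 → USB stick 1  [load 19/20]
  2 → USB stick 3  [load 8/20]
3 USB sticks opened.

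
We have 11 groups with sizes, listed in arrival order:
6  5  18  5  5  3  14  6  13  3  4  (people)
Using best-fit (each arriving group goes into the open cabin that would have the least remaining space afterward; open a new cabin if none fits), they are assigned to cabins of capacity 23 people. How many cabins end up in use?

4

  6 → cabin 1 (new)  [load 6/23]
  5 → cabin 1  [load 11/23]
  18 → cabin 2 (new)  [load 18/23]
  5 → cabin 2  [load 23/23]
  5 → cabin 1  [load 16/23]
  3 → cabin 1  [load 19/23]
  14 → cabin 3 (new)  [load 14/23]
  6 → cabin 3  [load 20/23]
  13 → cabin 4 (new)  [load 13/23]
  3 → cabin 3  [load 23/23]
  4 → cabin 1  [load 23/23]
4 cabins opened.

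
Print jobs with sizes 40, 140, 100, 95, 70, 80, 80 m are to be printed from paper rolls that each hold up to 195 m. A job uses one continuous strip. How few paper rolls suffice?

Total = 140 + 100 + 95 + 80 + 80 + 70 + 40 = 605 m.
Lower bound: ⌈605/195⌉ = 4 paper rolls.
A packing using 4 paper rolls:
  roll 1: 140 + 40 = 180
  roll 2: 100 + 95 = 195
  roll 3: 80 + 80 = 160
  roll 4: 70 = 70
This matches the lower bound, so 4 is optimal.

4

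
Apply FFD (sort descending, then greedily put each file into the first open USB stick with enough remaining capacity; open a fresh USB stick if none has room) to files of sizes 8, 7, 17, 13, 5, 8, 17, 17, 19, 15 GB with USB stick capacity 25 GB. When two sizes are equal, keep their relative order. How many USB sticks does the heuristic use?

6

Sorted descending: 19, 17, 17, 17, 15, 13, 8, 8, 7, 5.
  19 → USB stick 1 (new)  [load 19/25]
  17 → USB stick 2 (new)  [load 17/25]
  17 → USB stick 3 (new)  [load 17/25]
  17 → USB stick 4 (new)  [load 17/25]
  15 → USB stick 5 (new)  [load 15/25]
  13 → USB stick 6 (new)  [load 13/25]
  8 → USB stick 2  [load 25/25]
  8 → USB stick 3  [load 25/25]
  7 → USB stick 4  [load 24/25]
  5 → USB stick 1  [load 24/25]
6 USB sticks opened.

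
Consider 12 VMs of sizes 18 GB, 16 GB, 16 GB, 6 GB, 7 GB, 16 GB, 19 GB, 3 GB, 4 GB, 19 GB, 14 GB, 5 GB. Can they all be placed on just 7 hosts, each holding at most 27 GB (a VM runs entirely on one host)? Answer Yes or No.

A valid assignment using 7 hosts:
  host 1: 19 + 7 = 26
  host 2: 19 + 6 = 25
  host 3: 18 + 5 + 4 = 27
  host 4: 16 + 3 = 19
  host 5: 16 = 16
  host 6: 16 = 16
  host 7: 14 = 14
Every load is within 27 GB, so 7 hosts suffice.

Yes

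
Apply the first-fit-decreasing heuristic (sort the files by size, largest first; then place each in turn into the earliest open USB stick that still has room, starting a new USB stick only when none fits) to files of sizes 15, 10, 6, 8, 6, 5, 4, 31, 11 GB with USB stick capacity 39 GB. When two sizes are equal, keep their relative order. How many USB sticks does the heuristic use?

3

Sorted descending: 31, 15, 11, 10, 8, 6, 6, 5, 4.
  31 → USB stick 1 (new)  [load 31/39]
  15 → USB stick 2 (new)  [load 15/39]
  11 → USB stick 2  [load 26/39]
  10 → USB stick 2  [load 36/39]
  8 → USB stick 1  [load 39/39]
  6 → USB stick 3 (new)  [load 6/39]
  6 → USB stick 3  [load 12/39]
  5 → USB stick 3  [load 17/39]
  4 → USB stick 3  [load 21/39]
3 USB sticks opened.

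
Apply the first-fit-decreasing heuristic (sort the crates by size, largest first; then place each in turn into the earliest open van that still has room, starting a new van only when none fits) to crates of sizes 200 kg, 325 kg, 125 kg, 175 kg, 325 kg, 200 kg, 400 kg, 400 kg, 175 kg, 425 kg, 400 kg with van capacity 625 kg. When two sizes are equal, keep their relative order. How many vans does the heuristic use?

Sorted descending: 425, 400, 400, 400, 325, 325, 200, 200, 175, 175, 125.
  425 → van 1 (new)  [load 425/625]
  400 → van 2 (new)  [load 400/625]
  400 → van 3 (new)  [load 400/625]
  400 → van 4 (new)  [load 400/625]
  325 → van 5 (new)  [load 325/625]
  325 → van 6 (new)  [load 325/625]
  200 → van 1  [load 625/625]
  200 → van 2  [load 600/625]
  175 → van 3  [load 575/625]
  175 → van 4  [load 575/625]
  125 → van 5  [load 450/625]
6 vans opened.

6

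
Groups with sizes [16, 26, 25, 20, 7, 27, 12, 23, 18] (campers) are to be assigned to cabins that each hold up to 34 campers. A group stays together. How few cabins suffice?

6

Total = 27 + 26 + 25 + 23 + 20 + 18 + 16 + 12 + 7 = 174 campers.
Lower bound: ⌈174/34⌉ = 6 cabins.
A packing using 6 cabins:
  cabin 1: 27 + 7 = 34
  cabin 2: 26 = 26
  cabin 3: 25 = 25
  cabin 4: 23 = 23
  cabin 5: 20 + 12 = 32
  cabin 6: 18 + 16 = 34
This matches the lower bound, so 6 is optimal.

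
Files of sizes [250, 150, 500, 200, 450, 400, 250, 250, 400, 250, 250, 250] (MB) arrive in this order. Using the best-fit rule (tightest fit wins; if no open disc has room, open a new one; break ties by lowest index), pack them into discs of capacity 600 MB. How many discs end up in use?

  250 → disc 1 (new)  [load 250/600]
  150 → disc 1  [load 400/600]
  500 → disc 2 (new)  [load 500/600]
  200 → disc 1  [load 600/600]
  450 → disc 3 (new)  [load 450/600]
  400 → disc 4 (new)  [load 400/600]
  250 → disc 5 (new)  [load 250/600]
  250 → disc 5  [load 500/600]
  400 → disc 6 (new)  [load 400/600]
  250 → disc 7 (new)  [load 250/600]
  250 → disc 7  [load 500/600]
  250 → disc 8 (new)  [load 250/600]
8 discs opened.

8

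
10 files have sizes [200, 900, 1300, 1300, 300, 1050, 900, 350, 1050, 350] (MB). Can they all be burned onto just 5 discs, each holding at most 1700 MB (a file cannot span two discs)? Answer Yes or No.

No

Total = 7700 MB; ⌈7700/1700⌉ = 5.
6 files each exceed half the capacity and cannot share a disc, forcing at least 6 discs.
At least 6 discs are required, but only 5 are allowed.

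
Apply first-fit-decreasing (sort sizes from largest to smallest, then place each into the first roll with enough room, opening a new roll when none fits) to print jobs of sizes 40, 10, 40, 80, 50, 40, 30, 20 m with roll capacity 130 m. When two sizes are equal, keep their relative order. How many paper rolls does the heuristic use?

3

Sorted descending: 80, 50, 40, 40, 40, 30, 20, 10.
  80 → roll 1 (new)  [load 80/130]
  50 → roll 1  [load 130/130]
  40 → roll 2 (new)  [load 40/130]
  40 → roll 2  [load 80/130]
  40 → roll 2  [load 120/130]
  30 → roll 3 (new)  [load 30/130]
  20 → roll 3  [load 50/130]
  10 → roll 2  [load 130/130]
3 paper rolls opened.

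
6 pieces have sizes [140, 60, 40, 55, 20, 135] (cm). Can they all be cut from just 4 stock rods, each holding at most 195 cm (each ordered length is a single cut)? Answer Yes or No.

A valid assignment using 3 stock rods:
  stock rod 1: 140 + 55 = 195
  stock rod 2: 135 + 60 = 195
  stock rod 3: 40 + 20 = 60
That uses only 3 ≤ 4, so 4 stock rods are enough.

Yes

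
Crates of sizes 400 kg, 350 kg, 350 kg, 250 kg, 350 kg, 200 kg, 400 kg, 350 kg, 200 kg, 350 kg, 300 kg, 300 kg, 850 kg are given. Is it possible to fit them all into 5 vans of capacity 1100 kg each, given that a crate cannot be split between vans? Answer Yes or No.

Yes

A valid assignment using 5 vans:
  van 1: 850 + 250 = 1100
  van 2: 400 + 400 + 300 = 1100
  van 3: 350 + 350 + 350 = 1050
  van 4: 350 + 350 + 300 = 1000
  van 5: 200 + 200 = 400
Every load is within 1100 kg, so 5 vans suffice.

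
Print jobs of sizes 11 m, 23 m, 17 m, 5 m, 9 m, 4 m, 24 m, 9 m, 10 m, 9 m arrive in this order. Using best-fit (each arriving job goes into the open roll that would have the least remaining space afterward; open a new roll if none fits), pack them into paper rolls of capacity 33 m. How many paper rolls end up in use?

4

  11 → roll 1 (new)  [load 11/33]
  23 → roll 2 (new)  [load 23/33]
  17 → roll 1  [load 28/33]
  5 → roll 1  [load 33/33]
  9 → roll 2  [load 32/33]
  4 → roll 3 (new)  [load 4/33]
  24 → roll 3  [load 28/33]
  9 → roll 4 (new)  [load 9/33]
  10 → roll 4  [load 19/33]
  9 → roll 4  [load 28/33]
4 paper rolls opened.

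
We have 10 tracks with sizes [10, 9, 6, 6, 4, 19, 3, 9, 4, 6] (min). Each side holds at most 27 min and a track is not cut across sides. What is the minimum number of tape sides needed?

3

Total = 19 + 10 + 9 + 9 + 6 + 6 + 6 + 4 + 4 + 3 = 76 min.
Lower bound: ⌈76/27⌉ = 3 tape sides.
A packing using 3 tape sides:
  side 1: 19 + 6 = 25
  side 2: 10 + 9 + 6 = 25
  side 3: 9 + 6 + 4 + 4 + 3 = 26
This matches the lower bound, so 3 is optimal.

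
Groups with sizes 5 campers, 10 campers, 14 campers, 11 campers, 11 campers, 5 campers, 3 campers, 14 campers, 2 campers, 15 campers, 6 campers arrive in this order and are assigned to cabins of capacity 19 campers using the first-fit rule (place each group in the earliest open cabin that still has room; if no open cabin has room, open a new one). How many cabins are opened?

6

  5 → cabin 1 (new)  [load 5/19]
  10 → cabin 1  [load 15/19]
  14 → cabin 2 (new)  [load 14/19]
  11 → cabin 3 (new)  [load 11/19]
  11 → cabin 4 (new)  [load 11/19]
  5 → cabin 2  [load 19/19]
  3 → cabin 1  [load 18/19]
  14 → cabin 5 (new)  [load 14/19]
  2 → cabin 3  [load 13/19]
  15 → cabin 6 (new)  [load 15/19]
  6 → cabin 3  [load 19/19]
6 cabins opened.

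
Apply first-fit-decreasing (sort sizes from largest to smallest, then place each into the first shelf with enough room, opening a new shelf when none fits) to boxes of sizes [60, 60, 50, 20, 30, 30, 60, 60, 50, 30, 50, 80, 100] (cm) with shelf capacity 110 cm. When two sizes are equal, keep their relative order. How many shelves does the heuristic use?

7

Sorted descending: 100, 80, 60, 60, 60, 60, 50, 50, 50, 30, 30, 30, 20.
  100 → shelf 1 (new)  [load 100/110]
  80 → shelf 2 (new)  [load 80/110]
  60 → shelf 3 (new)  [load 60/110]
  60 → shelf 4 (new)  [load 60/110]
  60 → shelf 5 (new)  [load 60/110]
  60 → shelf 6 (new)  [load 60/110]
  50 → shelf 3  [load 110/110]
  50 → shelf 4  [load 110/110]
  50 → shelf 5  [load 110/110]
  30 → shelf 2  [load 110/110]
  30 → shelf 6  [load 90/110]
  30 → shelf 7 (new)  [load 30/110]
  20 → shelf 6  [load 110/110]
7 shelves opened.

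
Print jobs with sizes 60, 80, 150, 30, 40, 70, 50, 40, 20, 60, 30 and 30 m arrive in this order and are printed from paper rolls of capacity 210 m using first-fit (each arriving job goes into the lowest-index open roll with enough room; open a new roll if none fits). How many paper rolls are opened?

4

  60 → roll 1 (new)  [load 60/210]
  80 → roll 1  [load 140/210]
  150 → roll 2 (new)  [load 150/210]
  30 → roll 1  [load 170/210]
  40 → roll 1  [load 210/210]
  70 → roll 3 (new)  [load 70/210]
  50 → roll 2  [load 200/210]
  40 → roll 3  [load 110/210]
  20 → roll 3  [load 130/210]
  60 → roll 3  [load 190/210]
  30 → roll 4 (new)  [load 30/210]
  30 → roll 4  [load 60/210]
4 paper rolls opened.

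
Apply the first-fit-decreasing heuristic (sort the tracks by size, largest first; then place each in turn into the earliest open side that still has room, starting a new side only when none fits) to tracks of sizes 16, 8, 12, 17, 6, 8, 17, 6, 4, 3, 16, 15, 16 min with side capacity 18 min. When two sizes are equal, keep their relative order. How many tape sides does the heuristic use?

9

Sorted descending: 17, 17, 16, 16, 16, 15, 12, 8, 8, 6, 6, 4, 3.
  17 → side 1 (new)  [load 17/18]
  17 → side 2 (new)  [load 17/18]
  16 → side 3 (new)  [load 16/18]
  16 → side 4 (new)  [load 16/18]
  16 → side 5 (new)  [load 16/18]
  15 → side 6 (new)  [load 15/18]
  12 → side 7 (new)  [load 12/18]
  8 → side 8 (new)  [load 8/18]
  8 → side 8  [load 16/18]
  6 → side 7  [load 18/18]
  6 → side 9 (new)  [load 6/18]
  4 → side 9  [load 10/18]
  3 → side 6  [load 18/18]
9 tape sides opened.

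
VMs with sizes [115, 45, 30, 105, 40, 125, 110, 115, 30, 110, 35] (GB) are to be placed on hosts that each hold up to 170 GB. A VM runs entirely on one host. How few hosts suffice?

6

Total = 125 + 115 + 115 + 110 + 110 + 105 + 45 + 40 + 35 + 30 + 30 = 860 GB.
Lower bound: ⌈860/170⌉ = 6 hosts.
A packing using 6 hosts:
  host 1: 125 + 45 = 170
  host 2: 115 + 40 = 155
  host 3: 115 + 35 = 150
  host 4: 110 + 30 + 30 = 170
  host 5: 110 = 110
  host 6: 105 = 105
This matches the lower bound, so 6 is optimal.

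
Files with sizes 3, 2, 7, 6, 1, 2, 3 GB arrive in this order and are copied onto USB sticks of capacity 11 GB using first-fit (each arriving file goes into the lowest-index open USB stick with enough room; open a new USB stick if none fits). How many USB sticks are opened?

3

  3 → USB stick 1 (new)  [load 3/11]
  2 → USB stick 1  [load 5/11]
  7 → USB stick 2 (new)  [load 7/11]
  6 → USB stick 1  [load 11/11]
  1 → USB stick 2  [load 8/11]
  2 → USB stick 2  [load 10/11]
  3 → USB stick 3 (new)  [load 3/11]
3 USB sticks opened.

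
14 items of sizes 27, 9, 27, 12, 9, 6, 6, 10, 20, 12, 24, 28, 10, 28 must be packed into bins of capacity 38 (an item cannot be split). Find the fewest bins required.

7

Total = 28 + 28 + 27 + 27 + 24 + 20 + 12 + 12 + 10 + 10 + 9 + 9 + 6 + 6 = 228.
Lower bound: ⌈228/38⌉ = 6 bins.
A packing using 7 bins:
  bin 1: 28 + 10 = 38
  bin 2: 28 + 10 = 38
  bin 3: 27 + 9 = 36
  bin 4: 27 + 9 = 36
  bin 5: 24 + 12 = 36
  bin 6: 20 + 12 + 6 = 38
  bin 7: 6 = 6
No arrangement into 6 bins stays within capacity, so 7 is optimal.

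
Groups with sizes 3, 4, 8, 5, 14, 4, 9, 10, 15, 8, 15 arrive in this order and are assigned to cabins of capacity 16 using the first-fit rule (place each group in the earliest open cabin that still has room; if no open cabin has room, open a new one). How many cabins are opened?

8

  3 → cabin 1 (new)  [load 3/16]
  4 → cabin 1  [load 7/16]
  8 → cabin 1  [load 15/16]
  5 → cabin 2 (new)  [load 5/16]
  14 → cabin 3 (new)  [load 14/16]
  4 → cabin 2  [load 9/16]
  9 → cabin 4 (new)  [load 9/16]
  10 → cabin 5 (new)  [load 10/16]
  15 → cabin 6 (new)  [load 15/16]
  8 → cabin 7 (new)  [load 8/16]
  15 → cabin 8 (new)  [load 15/16]
8 cabins opened.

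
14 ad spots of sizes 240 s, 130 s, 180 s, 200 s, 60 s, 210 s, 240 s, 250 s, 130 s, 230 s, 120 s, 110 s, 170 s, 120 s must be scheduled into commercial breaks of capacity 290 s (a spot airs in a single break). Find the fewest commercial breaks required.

10

Total = 250 + 240 + 240 + 230 + 210 + 200 + 180 + 170 + 130 + 130 + 120 + 120 + 110 + 60 = 2390 s.
Lower bound: ⌈2390/290⌉ = 9 commercial breaks.
A packing using 10 commercial breaks:
  break 1: 250 = 250
  break 2: 240 = 240
  break 3: 240 = 240
  break 4: 230 + 60 = 290
  break 5: 210 = 210
  break 6: 200 = 200
  break 7: 180 + 110 = 290
  break 8: 170 + 120 = 290
  break 9: 130 + 130 = 260
  break 10: 120 = 120
No arrangement into 9 commercial breaks stays within capacity, so 10 is optimal.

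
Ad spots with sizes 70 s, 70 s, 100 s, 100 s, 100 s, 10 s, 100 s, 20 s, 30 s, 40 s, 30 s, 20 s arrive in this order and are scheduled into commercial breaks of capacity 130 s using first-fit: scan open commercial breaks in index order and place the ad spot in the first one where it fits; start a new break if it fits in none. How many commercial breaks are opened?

  70 → break 1 (new)  [load 70/130]
  70 → break 2 (new)  [load 70/130]
  100 → break 3 (new)  [load 100/130]
  100 → break 4 (new)  [load 100/130]
  100 → break 5 (new)  [load 100/130]
  10 → break 1  [load 80/130]
  100 → break 6 (new)  [load 100/130]
  20 → break 1  [load 100/130]
  30 → break 1  [load 130/130]
  40 → break 2  [load 110/130]
  30 → break 3  [load 130/130]
  20 → break 2  [load 130/130]
6 commercial breaks opened.

6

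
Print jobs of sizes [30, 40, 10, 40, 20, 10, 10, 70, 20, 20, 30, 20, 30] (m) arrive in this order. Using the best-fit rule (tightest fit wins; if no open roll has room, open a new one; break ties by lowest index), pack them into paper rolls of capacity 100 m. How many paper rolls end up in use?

  30 → roll 1 (new)  [load 30/100]
  40 → roll 1  [load 70/100]
  10 → roll 1  [load 80/100]
  40 → roll 2 (new)  [load 40/100]
  20 → roll 1  [load 100/100]
  10 → roll 2  [load 50/100]
  10 → roll 2  [load 60/100]
  70 → roll 3 (new)  [load 70/100]
  20 → roll 3  [load 90/100]
  20 → roll 2  [load 80/100]
  30 → roll 4 (new)  [load 30/100]
  20 → roll 2  [load 100/100]
  30 → roll 4  [load 60/100]
4 paper rolls opened.

4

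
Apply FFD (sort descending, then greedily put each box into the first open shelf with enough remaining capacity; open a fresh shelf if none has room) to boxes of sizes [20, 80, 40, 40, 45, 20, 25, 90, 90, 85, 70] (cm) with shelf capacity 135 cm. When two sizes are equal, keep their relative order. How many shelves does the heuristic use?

Sorted descending: 90, 90, 85, 80, 70, 45, 40, 40, 25, 20, 20.
  90 → shelf 1 (new)  [load 90/135]
  90 → shelf 2 (new)  [load 90/135]
  85 → shelf 3 (new)  [load 85/135]
  80 → shelf 4 (new)  [load 80/135]
  70 → shelf 5 (new)  [load 70/135]
  45 → shelf 1  [load 135/135]
  40 → shelf 2  [load 130/135]
  40 → shelf 3  [load 125/135]
  25 → shelf 4  [load 105/135]
  20 → shelf 4  [load 125/135]
  20 → shelf 5  [load 90/135]
5 shelves opened.

5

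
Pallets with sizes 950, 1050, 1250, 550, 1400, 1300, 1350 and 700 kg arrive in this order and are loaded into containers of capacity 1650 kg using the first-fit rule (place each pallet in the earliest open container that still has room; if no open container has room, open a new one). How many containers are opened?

7

  950 → container 1 (new)  [load 950/1650]
  1050 → container 2 (new)  [load 1050/1650]
  1250 → container 3 (new)  [load 1250/1650]
  550 → container 1  [load 1500/1650]
  1400 → container 4 (new)  [load 1400/1650]
  1300 → container 5 (new)  [load 1300/1650]
  1350 → container 6 (new)  [load 1350/1650]
  700 → container 7 (new)  [load 700/1650]
7 containers opened.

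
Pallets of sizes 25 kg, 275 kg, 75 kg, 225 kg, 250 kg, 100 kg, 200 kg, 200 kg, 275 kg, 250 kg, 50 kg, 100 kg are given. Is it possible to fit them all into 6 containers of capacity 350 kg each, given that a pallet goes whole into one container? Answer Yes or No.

No

Total = 2025 kg; ⌈2025/350⌉ = 6.
7 pallets each exceed half the capacity and cannot share a container, forcing at least 7 containers.
At least 7 containers are required, but only 6 are allowed.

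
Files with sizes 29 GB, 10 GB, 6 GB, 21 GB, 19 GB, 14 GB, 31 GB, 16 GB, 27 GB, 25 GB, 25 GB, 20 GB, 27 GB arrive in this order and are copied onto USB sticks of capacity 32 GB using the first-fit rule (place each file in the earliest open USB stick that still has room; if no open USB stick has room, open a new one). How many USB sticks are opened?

  29 → USB stick 1 (new)  [load 29/32]
  10 → USB stick 2 (new)  [load 10/32]
  6 → USB stick 2  [load 16/32]
  21 → USB stick 3 (new)  [load 21/32]
  19 → USB stick 4 (new)  [load 19/32]
  14 → USB stick 2  [load 30/32]
  31 → USB stick 5 (new)  [load 31/32]
  16 → USB stick 6 (new)  [load 16/32]
  27 → USB stick 7 (new)  [load 27/32]
  25 → USB stick 8 (new)  [load 25/32]
  25 → USB stick 9 (new)  [load 25/32]
  20 → USB stick 10 (new)  [load 20/32]
  27 → USB stick 11 (new)  [load 27/32]
11 USB sticks opened.

11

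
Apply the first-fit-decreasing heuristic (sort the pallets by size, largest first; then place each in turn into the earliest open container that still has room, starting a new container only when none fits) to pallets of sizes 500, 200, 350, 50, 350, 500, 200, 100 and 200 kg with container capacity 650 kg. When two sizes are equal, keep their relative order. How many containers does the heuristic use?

5

Sorted descending: 500, 500, 350, 350, 200, 200, 200, 100, 50.
  500 → container 1 (new)  [load 500/650]
  500 → container 2 (new)  [load 500/650]
  350 → container 3 (new)  [load 350/650]
  350 → container 4 (new)  [load 350/650]
  200 → container 3  [load 550/650]
  200 → container 4  [load 550/650]
  200 → container 5 (new)  [load 200/650]
  100 → container 1  [load 600/650]
  50 → container 1  [load 650/650]
5 containers opened.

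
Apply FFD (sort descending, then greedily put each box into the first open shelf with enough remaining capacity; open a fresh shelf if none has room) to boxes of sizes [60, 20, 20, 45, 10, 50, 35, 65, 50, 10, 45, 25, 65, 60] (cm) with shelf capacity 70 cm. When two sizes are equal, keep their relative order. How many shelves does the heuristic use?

Sorted descending: 65, 65, 60, 60, 50, 50, 45, 45, 35, 25, 20, 20, 10, 10.
  65 → shelf 1 (new)  [load 65/70]
  65 → shelf 2 (new)  [load 65/70]
  60 → shelf 3 (new)  [load 60/70]
  60 → shelf 4 (new)  [load 60/70]
  50 → shelf 5 (new)  [load 50/70]
  50 → shelf 6 (new)  [load 50/70]
  45 → shelf 7 (new)  [load 45/70]
  45 → shelf 8 (new)  [load 45/70]
  35 → shelf 9 (new)  [load 35/70]
  25 → shelf 7  [load 70/70]
  20 → shelf 5  [load 70/70]
  20 → shelf 6  [load 70/70]
  10 → shelf 3  [load 70/70]
  10 → shelf 4  [load 70/70]
9 shelves opened.

9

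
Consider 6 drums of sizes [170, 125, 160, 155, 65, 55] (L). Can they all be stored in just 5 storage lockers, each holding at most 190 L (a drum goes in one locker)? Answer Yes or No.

Yes

A valid assignment using 5 storage lockers:
  locker 1: 170 = 170
  locker 2: 160 = 160
  locker 3: 155 = 155
  locker 4: 125 + 65 = 190
  locker 5: 55 = 55
Every load is within 190 L, so 5 storage lockers suffice.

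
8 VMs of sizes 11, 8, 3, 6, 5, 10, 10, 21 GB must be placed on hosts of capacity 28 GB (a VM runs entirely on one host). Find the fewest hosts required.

Total = 21 + 11 + 10 + 10 + 8 + 6 + 5 + 3 = 74 GB.
Lower bound: ⌈74/28⌉ = 3 hosts.
A packing using 3 hosts:
  host 1: 21 + 6 = 27
  host 2: 11 + 10 + 5 = 26
  host 3: 10 + 8 + 3 = 21
This matches the lower bound, so 3 is optimal.

3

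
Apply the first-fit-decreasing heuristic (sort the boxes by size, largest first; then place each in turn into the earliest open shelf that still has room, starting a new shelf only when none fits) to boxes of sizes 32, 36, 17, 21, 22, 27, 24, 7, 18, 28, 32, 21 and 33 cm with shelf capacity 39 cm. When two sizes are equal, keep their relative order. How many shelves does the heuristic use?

Sorted descending: 36, 33, 32, 32, 28, 27, 24, 22, 21, 21, 18, 17, 7.
  36 → shelf 1 (new)  [load 36/39]
  33 → shelf 2 (new)  [load 33/39]
  32 → shelf 3 (new)  [load 32/39]
  32 → shelf 4 (new)  [load 32/39]
  28 → shelf 5 (new)  [load 28/39]
  27 → shelf 6 (new)  [load 27/39]
  24 → shelf 7 (new)  [load 24/39]
  22 → shelf 8 (new)  [load 22/39]
  21 → shelf 9 (new)  [load 21/39]
  21 → shelf 10 (new)  [load 21/39]
  18 → shelf 9  [load 39/39]
  17 → shelf 8  [load 39/39]
  7 → shelf 3  [load 39/39]
10 shelves opened.

10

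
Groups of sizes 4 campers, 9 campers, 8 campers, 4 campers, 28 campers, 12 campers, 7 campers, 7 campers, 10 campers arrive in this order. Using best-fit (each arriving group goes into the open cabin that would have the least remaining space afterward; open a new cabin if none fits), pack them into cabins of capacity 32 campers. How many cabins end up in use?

3

  4 → cabin 1 (new)  [load 4/32]
  9 → cabin 1  [load 13/32]
  8 → cabin 1  [load 21/32]
  4 → cabin 1  [load 25/32]
  28 → cabin 2 (new)  [load 28/32]
  12 → cabin 3 (new)  [load 12/32]
  7 → cabin 1  [load 32/32]
  7 → cabin 3  [load 19/32]
  10 → cabin 3  [load 29/32]
3 cabins opened.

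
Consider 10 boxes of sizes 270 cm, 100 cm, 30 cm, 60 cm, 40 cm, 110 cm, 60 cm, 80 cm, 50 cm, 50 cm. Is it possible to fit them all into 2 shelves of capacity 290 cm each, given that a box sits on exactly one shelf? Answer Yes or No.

No

Total = 850 cm; ⌈850/290⌉ = 3.
At least 3 shelves are required, but only 2 are allowed.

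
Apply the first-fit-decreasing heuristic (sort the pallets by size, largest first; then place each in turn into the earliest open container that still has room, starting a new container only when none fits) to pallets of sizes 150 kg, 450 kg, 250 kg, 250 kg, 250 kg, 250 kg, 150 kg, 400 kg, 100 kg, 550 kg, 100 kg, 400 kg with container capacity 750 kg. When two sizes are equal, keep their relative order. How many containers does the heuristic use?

5

Sorted descending: 550, 450, 400, 400, 250, 250, 250, 250, 150, 150, 100, 100.
  550 → container 1 (new)  [load 550/750]
  450 → container 2 (new)  [load 450/750]
  400 → container 3 (new)  [load 400/750]
  400 → container 4 (new)  [load 400/750]
  250 → container 2  [load 700/750]
  250 → container 3  [load 650/750]
  250 → container 4  [load 650/750]
  250 → container 5 (new)  [load 250/750]
  150 → container 1  [load 700/750]
  150 → container 5  [load 400/750]
  100 → container 3  [load 750/750]
  100 → container 4  [load 750/750]
5 containers opened.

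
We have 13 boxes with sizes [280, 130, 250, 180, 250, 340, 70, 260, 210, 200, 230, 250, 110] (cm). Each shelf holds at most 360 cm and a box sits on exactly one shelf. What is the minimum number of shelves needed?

Total = 340 + 280 + 260 + 250 + 250 + 250 + 230 + 210 + 200 + 180 + 130 + 110 + 70 = 2760 cm.
Lower bound: ⌈2760/360⌉ = 8 shelves.
Also, 9 boxes each exceed 180 cm, and no two of those can share a shelf, so at least 9 shelves are needed.
A packing using 10 shelves:
  shelf 1: 340 = 340
  shelf 2: 280 + 70 = 350
  shelf 3: 260 = 260
  shelf 4: 250 + 110 = 360
  shelf 5: 250 = 250
  shelf 6: 250 = 250
  shelf 7: 230 + 130 = 360
  shelf 8: 210 = 210
  shelf 9: 200 = 200
  shelf 10: 180 = 180
No arrangement into 9 shelves stays within capacity, so 10 is optimal.

10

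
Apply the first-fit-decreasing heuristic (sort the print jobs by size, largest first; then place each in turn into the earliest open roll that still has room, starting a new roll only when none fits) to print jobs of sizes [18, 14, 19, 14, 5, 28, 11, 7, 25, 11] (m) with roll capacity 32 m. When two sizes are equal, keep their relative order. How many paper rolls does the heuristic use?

5

Sorted descending: 28, 25, 19, 18, 14, 14, 11, 11, 7, 5.
  28 → roll 1 (new)  [load 28/32]
  25 → roll 2 (new)  [load 25/32]
  19 → roll 3 (new)  [load 19/32]
  18 → roll 4 (new)  [load 18/32]
  14 → roll 4  [load 32/32]
  14 → roll 5 (new)  [load 14/32]
  11 → roll 3  [load 30/32]
  11 → roll 5  [load 25/32]
  7 → roll 2  [load 32/32]
  5 → roll 5  [load 30/32]
5 paper rolls opened.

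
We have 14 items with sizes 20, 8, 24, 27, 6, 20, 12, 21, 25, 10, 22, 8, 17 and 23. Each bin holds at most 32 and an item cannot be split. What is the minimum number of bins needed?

Total = 27 + 25 + 24 + 23 + 22 + 21 + 20 + 20 + 17 + 12 + 10 + 8 + 8 + 6 = 243.
Lower bound: ⌈243/32⌉ = 8 bins.
Also, 9 items each exceed 16, and no two of those can share a bin, so at least 9 bins are needed.
A packing using 9 bins:
  bin 1: 27 = 27
  bin 2: 25 + 6 = 31
  bin 3: 24 + 8 = 32
  bin 4: 23 + 8 = 31
  bin 5: 22 + 10 = 32
  bin 6: 21 = 21
  bin 7: 20 + 12 = 32
  bin 8: 20 = 20
  bin 9: 17 = 17
This matches the lower bound, so 9 is optimal.

9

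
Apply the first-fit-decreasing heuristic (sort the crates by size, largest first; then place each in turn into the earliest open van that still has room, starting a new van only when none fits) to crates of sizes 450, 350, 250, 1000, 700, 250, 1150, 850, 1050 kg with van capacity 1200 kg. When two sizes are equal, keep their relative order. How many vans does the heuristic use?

Sorted descending: 1150, 1050, 1000, 850, 700, 450, 350, 250, 250.
  1150 → van 1 (new)  [load 1150/1200]
  1050 → van 2 (new)  [load 1050/1200]
  1000 → van 3 (new)  [load 1000/1200]
  850 → van 4 (new)  [load 850/1200]
  700 → van 5 (new)  [load 700/1200]
  450 → van 5  [load 1150/1200]
  350 → van 4  [load 1200/1200]
  250 → van 6 (new)  [load 250/1200]
  250 → van 6  [load 500/1200]
6 vans opened.

6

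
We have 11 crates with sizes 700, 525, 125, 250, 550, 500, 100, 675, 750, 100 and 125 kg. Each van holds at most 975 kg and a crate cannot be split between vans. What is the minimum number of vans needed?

6

Total = 750 + 700 + 675 + 550 + 525 + 500 + 250 + 125 + 125 + 100 + 100 = 4400 kg.
Lower bound: ⌈4400/975⌉ = 5 vans.
Also, 6 crates each exceed 975/2 kg, and no two of those can share a van, so at least 6 vans are needed.
A packing using 6 vans:
  van 1: 750 + 125 + 100 = 975
  van 2: 700 + 250 = 950
  van 3: 675 + 125 + 100 = 900
  van 4: 550 = 550
  van 5: 525 = 525
  van 6: 500 = 500
This matches the lower bound, so 6 is optimal.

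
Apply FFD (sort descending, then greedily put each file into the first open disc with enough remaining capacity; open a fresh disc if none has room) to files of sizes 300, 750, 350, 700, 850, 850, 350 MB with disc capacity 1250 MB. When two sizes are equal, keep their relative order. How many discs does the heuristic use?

4

Sorted descending: 850, 850, 750, 700, 350, 350, 300.
  850 → disc 1 (new)  [load 850/1250]
  850 → disc 2 (new)  [load 850/1250]
  750 → disc 3 (new)  [load 750/1250]
  700 → disc 4 (new)  [load 700/1250]
  350 → disc 1  [load 1200/1250]
  350 → disc 2  [load 1200/1250]
  300 → disc 3  [load 1050/1250]
4 discs opened.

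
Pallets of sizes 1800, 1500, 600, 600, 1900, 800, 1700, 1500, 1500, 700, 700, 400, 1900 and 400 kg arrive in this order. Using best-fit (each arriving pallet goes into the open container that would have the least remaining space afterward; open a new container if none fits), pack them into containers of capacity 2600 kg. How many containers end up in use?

7

  1800 → container 1 (new)  [load 1800/2600]
  1500 → container 2 (new)  [load 1500/2600]
  600 → container 1  [load 2400/2600]
  600 → container 2  [load 2100/2600]
  1900 → container 3 (new)  [load 1900/2600]
  800 → container 4 (new)  [load 800/2600]
  1700 → container 4  [load 2500/2600]
  1500 → container 5 (new)  [load 1500/2600]
  1500 → container 6 (new)  [load 1500/2600]
  700 → container 3  [load 2600/2600]
  700 → container 5  [load 2200/2600]
  400 → container 5  [load 2600/2600]
  1900 → container 7 (new)  [load 1900/2600]
  400 → container 2  [load 2500/2600]
7 containers opened.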